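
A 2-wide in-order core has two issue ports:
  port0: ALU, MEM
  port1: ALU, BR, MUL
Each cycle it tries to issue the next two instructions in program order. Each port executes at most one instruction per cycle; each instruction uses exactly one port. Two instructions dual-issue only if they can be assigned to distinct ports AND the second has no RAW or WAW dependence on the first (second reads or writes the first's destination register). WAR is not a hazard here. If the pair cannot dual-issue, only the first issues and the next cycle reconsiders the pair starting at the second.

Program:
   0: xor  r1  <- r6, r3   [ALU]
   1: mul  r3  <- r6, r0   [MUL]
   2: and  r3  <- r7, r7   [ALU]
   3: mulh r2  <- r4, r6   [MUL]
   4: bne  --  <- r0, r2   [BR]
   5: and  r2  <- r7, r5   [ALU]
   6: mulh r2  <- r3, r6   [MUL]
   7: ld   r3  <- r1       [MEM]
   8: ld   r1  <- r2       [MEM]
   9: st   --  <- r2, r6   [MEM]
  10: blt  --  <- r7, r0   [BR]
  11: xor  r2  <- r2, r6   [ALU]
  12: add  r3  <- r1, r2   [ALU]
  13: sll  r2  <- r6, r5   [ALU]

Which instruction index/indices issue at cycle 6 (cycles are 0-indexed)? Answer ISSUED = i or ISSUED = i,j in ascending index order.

[0] i0+i1  xor mul  -- pair
[1] i2+i3  and mulh  -- pair
[2] i4+i5  bne and  -- pair
[3] i6+i7  mulh ld  -- pair
[4] i8  ld  -- no-port MEM/MEM
[5] i9+i10  st blt  -- pair
[6] i11  xor  -- RAW r2
[7] i12+i13  add sll  -- pair

ISSUED = 11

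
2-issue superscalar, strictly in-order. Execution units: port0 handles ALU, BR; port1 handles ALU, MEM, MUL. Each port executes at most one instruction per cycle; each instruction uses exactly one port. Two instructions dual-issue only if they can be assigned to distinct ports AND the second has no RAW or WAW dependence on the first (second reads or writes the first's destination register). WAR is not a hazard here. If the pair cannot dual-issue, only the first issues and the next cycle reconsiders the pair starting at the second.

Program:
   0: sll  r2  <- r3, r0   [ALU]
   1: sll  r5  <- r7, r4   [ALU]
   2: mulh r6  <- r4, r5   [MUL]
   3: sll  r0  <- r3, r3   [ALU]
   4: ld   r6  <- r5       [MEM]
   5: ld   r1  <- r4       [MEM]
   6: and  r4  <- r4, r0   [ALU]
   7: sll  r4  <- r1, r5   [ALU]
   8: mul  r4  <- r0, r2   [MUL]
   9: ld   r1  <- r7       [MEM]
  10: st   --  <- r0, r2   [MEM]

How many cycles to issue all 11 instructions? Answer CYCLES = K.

CYCLES = 8

  cy0 -> i0&i1 (sll;sll) 2-wide
  cy1 -> i2&i3 (mulh;sll) 2-wide
  cy2 -> i4 (ld) no-port MEM/MEM
  cy3 -> i5&i6 (ld;and) 2-wide
  cy4 -> i7 (sll) WAW r4
  cy5 -> i8 (mul) no-port MUL/MEM
  cy6 -> i9 (ld) no-port MEM/MEM
  cy7 -> i10 (st) tail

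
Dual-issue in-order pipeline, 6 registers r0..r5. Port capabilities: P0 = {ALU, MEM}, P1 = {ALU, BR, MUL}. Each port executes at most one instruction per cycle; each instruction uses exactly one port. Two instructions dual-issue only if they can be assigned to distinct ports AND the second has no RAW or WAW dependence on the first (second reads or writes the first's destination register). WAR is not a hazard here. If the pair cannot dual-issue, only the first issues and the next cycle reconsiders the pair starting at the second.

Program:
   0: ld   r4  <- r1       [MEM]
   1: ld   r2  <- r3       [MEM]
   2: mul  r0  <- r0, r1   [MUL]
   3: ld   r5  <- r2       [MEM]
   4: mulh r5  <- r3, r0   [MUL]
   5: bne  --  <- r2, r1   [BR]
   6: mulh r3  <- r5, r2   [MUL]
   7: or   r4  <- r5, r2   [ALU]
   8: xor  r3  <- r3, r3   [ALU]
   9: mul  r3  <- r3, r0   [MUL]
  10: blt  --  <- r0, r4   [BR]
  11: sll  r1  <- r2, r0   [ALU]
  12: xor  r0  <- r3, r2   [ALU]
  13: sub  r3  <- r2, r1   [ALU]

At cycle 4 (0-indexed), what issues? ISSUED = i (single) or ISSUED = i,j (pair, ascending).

t=0 i0:ld.MEM ; no-port MEM/MEM
t=1 i1+i2:ld.MEM;mul.MUL ; pair
t=2 i3:ld.MEM ; WAW r5
t=3 i4:mulh.MUL ; no-port MUL/BR
t=4 i5:bne.BR ; no-port BR/MUL
t=5 i6+i7:mulh.MUL;or.ALU ; pair
t=6 i8:xor.ALU ; RAW+WAW r3
t=7 i9:mul.MUL ; no-port MUL/BR
t=8 i10+i11:blt.BR;sll.ALU ; pair
t=9 i12+i13:xor.ALU;sub.ALU ; pair

ISSUED = 5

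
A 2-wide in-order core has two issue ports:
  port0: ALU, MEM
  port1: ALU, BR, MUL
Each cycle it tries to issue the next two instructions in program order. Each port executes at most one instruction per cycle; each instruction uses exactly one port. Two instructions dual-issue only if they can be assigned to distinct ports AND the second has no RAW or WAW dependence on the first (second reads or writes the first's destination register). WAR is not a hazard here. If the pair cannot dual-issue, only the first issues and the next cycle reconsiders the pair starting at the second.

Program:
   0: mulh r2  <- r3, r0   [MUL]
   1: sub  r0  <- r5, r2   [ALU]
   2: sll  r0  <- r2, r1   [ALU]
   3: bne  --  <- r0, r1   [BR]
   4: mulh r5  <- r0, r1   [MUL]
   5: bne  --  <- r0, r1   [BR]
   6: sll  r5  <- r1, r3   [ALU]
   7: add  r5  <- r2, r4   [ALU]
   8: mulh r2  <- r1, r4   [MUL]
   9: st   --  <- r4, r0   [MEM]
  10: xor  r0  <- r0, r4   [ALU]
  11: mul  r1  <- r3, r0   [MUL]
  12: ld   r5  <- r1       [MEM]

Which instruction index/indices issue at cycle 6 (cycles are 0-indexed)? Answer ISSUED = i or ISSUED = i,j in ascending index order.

[0] i0  mulh  -- RAW r2
[1] i1  sub  -- WAW r0
[2] i2  sll  -- RAW r0
[3] i3  bne  -- no-port BR/MUL
[4] i4  mulh  -- no-port MUL/BR
[5] i5+i6  bne/sll  -- pair
[6] i7+i8  add/mulh  -- pair
[7] i9+i10  st/xor  -- pair
[8] i11  mul  -- RAW r1
[9] i12  ld  -- tail

ISSUED = 7,8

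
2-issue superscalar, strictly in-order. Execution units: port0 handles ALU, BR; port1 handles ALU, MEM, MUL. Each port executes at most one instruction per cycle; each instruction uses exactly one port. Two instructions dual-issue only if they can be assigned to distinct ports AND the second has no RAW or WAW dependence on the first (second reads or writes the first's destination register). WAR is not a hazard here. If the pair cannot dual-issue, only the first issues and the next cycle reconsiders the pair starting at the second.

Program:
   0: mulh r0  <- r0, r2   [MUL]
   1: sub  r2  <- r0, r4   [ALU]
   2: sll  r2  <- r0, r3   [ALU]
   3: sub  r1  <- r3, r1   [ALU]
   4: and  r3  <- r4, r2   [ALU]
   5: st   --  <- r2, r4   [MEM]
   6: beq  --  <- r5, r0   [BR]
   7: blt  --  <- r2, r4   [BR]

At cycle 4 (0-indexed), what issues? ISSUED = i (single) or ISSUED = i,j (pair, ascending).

  cy0 -> i0 (mulh) RAW r0
  cy1 -> i1 (sub) WAW r2
  cy2 -> i2/i3 (sll;sub) pair
  cy3 -> i4/i5 (and;st) pair
  cy4 -> i6 (beq) no-port BR/BR
  cy5 -> i7 (blt) tail

ISSUED = 6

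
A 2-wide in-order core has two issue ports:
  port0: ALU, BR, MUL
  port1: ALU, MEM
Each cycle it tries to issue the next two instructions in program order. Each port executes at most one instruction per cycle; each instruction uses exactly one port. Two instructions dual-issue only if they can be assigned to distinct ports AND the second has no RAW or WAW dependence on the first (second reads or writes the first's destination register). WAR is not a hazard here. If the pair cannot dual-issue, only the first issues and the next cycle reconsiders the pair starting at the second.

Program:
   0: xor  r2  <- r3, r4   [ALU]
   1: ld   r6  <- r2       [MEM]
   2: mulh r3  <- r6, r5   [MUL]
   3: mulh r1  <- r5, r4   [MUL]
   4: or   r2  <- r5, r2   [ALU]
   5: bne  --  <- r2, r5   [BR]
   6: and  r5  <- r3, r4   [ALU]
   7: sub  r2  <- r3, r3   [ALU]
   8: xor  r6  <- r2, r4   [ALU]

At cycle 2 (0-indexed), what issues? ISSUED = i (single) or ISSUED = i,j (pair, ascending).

ISSUED = 2

[0] i0  xor.ALU  -- RAW r2
[1] i1  ld.MEM  -- RAW r6
[2] i2  mulh.MUL  -- no-port MUL/MUL
[3] i3&i4  mulh.MUL;or.ALU  -- dual
[4] i5&i6  bne.BR;and.ALU  -- dual
[5] i7  sub.ALU  -- RAW r2
[6] i8  xor.ALU  -- tail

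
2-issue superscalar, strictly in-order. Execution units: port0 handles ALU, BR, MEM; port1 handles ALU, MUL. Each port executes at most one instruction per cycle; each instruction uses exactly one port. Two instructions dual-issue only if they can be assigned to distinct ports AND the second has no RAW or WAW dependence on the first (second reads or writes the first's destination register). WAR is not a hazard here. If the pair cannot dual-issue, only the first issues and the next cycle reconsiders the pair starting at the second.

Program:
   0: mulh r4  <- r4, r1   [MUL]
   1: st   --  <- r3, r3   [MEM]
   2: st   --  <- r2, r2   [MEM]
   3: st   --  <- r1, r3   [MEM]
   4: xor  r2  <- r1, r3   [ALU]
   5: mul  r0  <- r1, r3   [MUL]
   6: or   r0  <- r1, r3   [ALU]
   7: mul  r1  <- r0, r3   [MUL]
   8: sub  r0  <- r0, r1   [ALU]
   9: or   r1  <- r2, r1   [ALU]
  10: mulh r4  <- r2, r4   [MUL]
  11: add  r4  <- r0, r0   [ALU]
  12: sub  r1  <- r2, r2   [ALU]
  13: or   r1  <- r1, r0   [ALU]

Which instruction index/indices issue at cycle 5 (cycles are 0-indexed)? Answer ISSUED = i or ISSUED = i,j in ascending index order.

0. mulh.MUL+st.MEM @i0,i1  | pair
1. st.MEM @i2  | no-port MEM/MEM
2. st.MEM+xor.ALU @i3,i4  | pair
3. mul.MUL @i5  | WAW r0
4. or.ALU @i6  | RAW r0
5. mul.MUL @i7  | RAW r1
6. sub.ALU+or.ALU @i8,i9  | pair
7. mulh.MUL @i10  | WAW r4
8. add.ALU+sub.ALU @i11,i12  | pair
9. or.ALU @i13  | tail

ISSUED = 7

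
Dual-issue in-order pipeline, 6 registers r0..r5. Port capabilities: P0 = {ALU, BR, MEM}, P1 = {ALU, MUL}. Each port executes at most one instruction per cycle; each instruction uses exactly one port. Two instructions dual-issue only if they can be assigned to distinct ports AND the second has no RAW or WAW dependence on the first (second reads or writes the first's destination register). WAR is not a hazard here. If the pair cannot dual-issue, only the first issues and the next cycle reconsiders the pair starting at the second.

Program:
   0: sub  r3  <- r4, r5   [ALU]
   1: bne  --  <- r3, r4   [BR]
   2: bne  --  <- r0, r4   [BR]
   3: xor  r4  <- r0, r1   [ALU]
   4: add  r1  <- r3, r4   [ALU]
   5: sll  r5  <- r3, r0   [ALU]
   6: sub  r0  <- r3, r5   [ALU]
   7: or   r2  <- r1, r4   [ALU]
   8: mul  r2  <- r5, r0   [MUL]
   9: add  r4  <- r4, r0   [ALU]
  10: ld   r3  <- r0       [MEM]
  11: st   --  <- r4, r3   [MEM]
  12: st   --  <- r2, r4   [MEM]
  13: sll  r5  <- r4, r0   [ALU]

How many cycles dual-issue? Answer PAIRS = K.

PAIRS = 5

#0 head=0: sub i0 RAW r3
#1 head=1: bne i1 no-port BR/BR
#2 head=2: bne xor i2/i3 2-wide
#3 head=4: add sll i4/i5 2-wide
#4 head=6: sub or i6/i7 2-wide
#5 head=8: mul add i8/i9 2-wide
#6 head=10: ld i10 no-port MEM/MEM
#7 head=11: st i11 no-port MEM/MEM
#8 head=12: st sll i12/i13 2-wide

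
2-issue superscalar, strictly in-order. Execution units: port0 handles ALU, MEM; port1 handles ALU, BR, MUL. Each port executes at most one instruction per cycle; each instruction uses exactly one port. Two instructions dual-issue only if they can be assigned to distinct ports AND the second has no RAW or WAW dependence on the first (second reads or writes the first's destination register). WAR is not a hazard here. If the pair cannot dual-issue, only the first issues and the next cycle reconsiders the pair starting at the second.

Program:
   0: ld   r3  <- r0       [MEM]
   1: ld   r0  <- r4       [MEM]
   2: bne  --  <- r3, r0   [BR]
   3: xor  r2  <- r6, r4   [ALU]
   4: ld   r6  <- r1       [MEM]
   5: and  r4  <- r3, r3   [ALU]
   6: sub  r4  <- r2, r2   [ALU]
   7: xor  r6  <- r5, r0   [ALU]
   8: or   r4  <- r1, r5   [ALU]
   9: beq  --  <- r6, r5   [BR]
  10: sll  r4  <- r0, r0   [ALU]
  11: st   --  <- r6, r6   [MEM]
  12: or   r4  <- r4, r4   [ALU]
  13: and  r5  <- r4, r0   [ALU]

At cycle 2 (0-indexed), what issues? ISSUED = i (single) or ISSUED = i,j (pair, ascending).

ISSUED = 2,3

#0 head=0: ld i0 no-port MEM/MEM
#1 head=1: ld i1 RAW r0
#2 head=2: bne xor i2&i3 pair
#3 head=4: ld and i4&i5 pair
#4 head=6: sub xor i6&i7 pair
#5 head=8: or beq i8&i9 pair
#6 head=10: sll st i10&i11 pair
#7 head=12: or i12 RAW r4
#8 head=13: and i13 tail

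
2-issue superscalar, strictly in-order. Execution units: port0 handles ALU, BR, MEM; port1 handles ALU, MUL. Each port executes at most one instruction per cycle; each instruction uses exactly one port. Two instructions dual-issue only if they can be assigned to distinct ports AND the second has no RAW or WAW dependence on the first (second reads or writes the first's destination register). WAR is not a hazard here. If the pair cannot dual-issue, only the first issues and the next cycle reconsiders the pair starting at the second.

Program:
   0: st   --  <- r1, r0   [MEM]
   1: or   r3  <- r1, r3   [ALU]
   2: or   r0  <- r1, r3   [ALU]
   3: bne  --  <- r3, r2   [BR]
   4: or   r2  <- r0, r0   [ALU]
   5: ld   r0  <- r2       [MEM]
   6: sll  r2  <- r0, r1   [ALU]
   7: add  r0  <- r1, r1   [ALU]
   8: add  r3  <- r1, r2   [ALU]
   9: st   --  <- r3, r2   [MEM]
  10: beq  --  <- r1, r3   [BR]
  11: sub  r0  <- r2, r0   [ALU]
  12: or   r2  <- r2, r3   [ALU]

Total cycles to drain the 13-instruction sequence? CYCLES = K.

CYCLES = 9

c0: i0&i1 st.MEM;or.ALU  2-wide
c1: i2&i3 or.ALU;bne.BR  2-wide
c2: i4 or.ALU  RAW r2
c3: i5 ld.MEM  RAW r0
c4: i6&i7 sll.ALU;add.ALU  2-wide
c5: i8 add.ALU  RAW r3
c6: i9 st.MEM  no-port MEM/BR
c7: i10&i11 beq.BR;sub.ALU  2-wide
c8: i12 or.ALU  tail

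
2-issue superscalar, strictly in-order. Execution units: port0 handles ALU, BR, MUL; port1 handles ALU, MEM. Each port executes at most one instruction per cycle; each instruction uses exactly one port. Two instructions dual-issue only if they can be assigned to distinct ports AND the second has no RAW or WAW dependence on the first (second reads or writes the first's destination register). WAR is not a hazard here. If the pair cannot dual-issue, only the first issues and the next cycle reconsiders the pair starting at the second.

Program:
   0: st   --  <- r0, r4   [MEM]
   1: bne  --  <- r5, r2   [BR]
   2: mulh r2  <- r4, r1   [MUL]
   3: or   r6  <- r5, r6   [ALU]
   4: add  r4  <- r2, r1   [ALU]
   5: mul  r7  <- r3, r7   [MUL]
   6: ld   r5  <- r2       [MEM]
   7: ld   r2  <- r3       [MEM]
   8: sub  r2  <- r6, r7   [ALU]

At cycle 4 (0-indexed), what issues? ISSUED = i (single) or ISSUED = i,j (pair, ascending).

ISSUED = 7

[0] i0&i1  st.MEM/bne.BR  -- dual
[1] i2&i3  mulh.MUL/or.ALU  -- dual
[2] i4&i5  add.ALU/mul.MUL  -- dual
[3] i6  ld.MEM  -- no-port MEM/MEM
[4] i7  ld.MEM  -- WAW r2
[5] i8  sub.ALU  -- tail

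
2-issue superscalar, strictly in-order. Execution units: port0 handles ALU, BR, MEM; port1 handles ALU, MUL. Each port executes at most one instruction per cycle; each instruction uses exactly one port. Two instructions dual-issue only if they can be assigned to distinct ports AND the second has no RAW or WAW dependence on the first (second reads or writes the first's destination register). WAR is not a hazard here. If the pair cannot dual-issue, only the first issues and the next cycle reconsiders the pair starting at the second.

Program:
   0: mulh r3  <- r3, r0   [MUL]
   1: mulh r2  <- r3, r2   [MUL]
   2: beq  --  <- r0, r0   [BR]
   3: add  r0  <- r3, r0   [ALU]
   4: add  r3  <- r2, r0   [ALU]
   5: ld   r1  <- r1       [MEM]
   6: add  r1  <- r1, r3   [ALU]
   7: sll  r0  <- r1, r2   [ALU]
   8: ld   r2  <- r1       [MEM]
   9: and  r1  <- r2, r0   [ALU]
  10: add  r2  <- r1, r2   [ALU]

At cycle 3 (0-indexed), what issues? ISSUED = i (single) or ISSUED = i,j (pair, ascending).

#0 head=0: mulh i0 no-port MUL/MUL
#1 head=1: mulh;beq i1+i2 2-wide
#2 head=3: add i3 RAW r0
#3 head=4: add;ld i4+i5 2-wide
#4 head=6: add i6 RAW r1
#5 head=7: sll;ld i7+i8 2-wide
#6 head=9: and i9 RAW r1
#7 head=10: add i10 tail

ISSUED = 4,5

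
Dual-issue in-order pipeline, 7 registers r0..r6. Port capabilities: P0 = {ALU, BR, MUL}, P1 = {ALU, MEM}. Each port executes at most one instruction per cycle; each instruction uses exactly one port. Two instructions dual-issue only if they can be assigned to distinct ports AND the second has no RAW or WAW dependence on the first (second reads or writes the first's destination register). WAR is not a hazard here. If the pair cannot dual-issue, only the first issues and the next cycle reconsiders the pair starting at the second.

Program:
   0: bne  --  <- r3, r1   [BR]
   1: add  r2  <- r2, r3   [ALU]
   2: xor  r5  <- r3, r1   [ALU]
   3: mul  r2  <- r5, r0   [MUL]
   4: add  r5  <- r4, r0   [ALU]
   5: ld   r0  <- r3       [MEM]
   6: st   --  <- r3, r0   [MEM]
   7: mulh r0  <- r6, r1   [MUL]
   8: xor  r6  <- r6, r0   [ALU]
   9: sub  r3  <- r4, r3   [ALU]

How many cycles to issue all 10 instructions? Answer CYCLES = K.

#0 head=0: bne+add i0/i1 dual
#1 head=2: xor i2 RAW r5
#2 head=3: mul+add i3/i4 dual
#3 head=5: ld i5 no-port MEM/MEM
#4 head=6: st+mulh i6/i7 dual
#5 head=8: xor+sub i8/i9 dual

CYCLES = 6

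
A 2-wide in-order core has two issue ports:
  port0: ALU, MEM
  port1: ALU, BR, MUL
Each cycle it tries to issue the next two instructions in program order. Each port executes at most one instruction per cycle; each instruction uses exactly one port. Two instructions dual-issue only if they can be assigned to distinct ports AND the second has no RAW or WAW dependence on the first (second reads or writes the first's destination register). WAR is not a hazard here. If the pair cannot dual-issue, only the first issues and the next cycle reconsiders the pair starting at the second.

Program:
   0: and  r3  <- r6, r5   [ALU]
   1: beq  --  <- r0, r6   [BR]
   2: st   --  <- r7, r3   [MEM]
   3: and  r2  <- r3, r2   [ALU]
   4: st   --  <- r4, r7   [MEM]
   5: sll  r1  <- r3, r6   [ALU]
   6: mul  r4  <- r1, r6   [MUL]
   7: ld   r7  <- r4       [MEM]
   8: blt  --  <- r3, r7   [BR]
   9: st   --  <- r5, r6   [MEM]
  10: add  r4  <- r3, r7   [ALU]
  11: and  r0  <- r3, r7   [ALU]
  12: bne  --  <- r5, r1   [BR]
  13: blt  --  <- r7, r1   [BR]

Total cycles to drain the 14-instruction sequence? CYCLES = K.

[0] i0/i1  and beq  -- 2-wide
[1] i2/i3  st and  -- 2-wide
[2] i4/i5  st sll  -- 2-wide
[3] i6  mul  -- RAW r4
[4] i7  ld  -- RAW r7
[5] i8/i9  blt st  -- 2-wide
[6] i10/i11  add and  -- 2-wide
[7] i12  bne  -- no-port BR/BR
[8] i13  blt  -- tail

CYCLES = 9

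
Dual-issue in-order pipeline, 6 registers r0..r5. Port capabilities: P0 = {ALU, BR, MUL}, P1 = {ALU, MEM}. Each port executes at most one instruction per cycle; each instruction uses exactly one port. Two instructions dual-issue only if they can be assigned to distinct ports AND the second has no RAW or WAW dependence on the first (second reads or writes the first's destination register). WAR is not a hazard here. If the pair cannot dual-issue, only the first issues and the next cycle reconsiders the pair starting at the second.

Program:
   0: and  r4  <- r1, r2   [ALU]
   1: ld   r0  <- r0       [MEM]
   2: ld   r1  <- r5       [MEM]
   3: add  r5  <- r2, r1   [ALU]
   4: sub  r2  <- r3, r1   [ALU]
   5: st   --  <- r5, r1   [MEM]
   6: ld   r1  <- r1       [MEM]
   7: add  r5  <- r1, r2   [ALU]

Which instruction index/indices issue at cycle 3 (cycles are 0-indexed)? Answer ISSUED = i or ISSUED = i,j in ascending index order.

ISSUED = 5

  cy0 -> i0/i1 (and+ld) pair
  cy1 -> i2 (ld) RAW r1
  cy2 -> i3/i4 (add+sub) pair
  cy3 -> i5 (st) no-port MEM/MEM
  cy4 -> i6 (ld) RAW r1
  cy5 -> i7 (add) tail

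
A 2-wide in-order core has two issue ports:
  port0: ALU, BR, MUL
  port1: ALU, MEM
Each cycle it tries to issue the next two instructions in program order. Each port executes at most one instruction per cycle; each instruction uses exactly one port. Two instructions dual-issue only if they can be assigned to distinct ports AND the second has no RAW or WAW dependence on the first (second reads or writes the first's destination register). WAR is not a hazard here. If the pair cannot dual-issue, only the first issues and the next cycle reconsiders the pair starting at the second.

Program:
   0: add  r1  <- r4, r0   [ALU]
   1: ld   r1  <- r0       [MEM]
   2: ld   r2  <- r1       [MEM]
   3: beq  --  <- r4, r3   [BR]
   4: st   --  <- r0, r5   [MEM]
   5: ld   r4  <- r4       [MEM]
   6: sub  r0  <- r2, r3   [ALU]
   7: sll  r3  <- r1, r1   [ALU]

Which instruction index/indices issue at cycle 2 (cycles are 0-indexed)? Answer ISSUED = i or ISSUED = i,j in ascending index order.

ISSUED = 2,3

  cy0 -> i0 (add.ALU) WAW r1
  cy1 -> i1 (ld.MEM) no-port MEM/MEM
  cy2 -> i2+i3 (ld.MEM;beq.BR) pair
  cy3 -> i4 (st.MEM) no-port MEM/MEM
  cy4 -> i5+i6 (ld.MEM;sub.ALU) pair
  cy5 -> i7 (sll.ALU) tail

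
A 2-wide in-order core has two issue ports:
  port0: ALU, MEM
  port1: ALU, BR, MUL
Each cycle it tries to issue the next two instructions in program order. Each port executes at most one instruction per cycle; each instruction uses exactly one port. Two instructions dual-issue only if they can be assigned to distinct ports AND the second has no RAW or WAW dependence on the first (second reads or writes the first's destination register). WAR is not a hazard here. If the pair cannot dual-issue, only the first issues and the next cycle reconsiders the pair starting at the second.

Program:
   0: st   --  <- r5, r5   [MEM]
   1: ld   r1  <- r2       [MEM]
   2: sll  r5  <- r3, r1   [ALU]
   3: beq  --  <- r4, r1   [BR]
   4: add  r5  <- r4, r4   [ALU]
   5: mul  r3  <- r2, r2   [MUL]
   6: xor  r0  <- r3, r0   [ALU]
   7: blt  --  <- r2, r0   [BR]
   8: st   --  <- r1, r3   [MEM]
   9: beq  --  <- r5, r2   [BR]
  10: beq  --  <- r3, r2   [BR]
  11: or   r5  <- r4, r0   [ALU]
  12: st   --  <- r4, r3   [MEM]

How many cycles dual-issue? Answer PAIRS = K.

PAIRS = 4

0. st @i0  | no-port MEM/MEM
1. ld @i1  | RAW r1
2. sll+beq @i2+i3  | dual
3. add+mul @i4+i5  | dual
4. xor @i6  | RAW r0
5. blt+st @i7+i8  | dual
6. beq @i9  | no-port BR/BR
7. beq+or @i10+i11  | dual
8. st @i12  | tail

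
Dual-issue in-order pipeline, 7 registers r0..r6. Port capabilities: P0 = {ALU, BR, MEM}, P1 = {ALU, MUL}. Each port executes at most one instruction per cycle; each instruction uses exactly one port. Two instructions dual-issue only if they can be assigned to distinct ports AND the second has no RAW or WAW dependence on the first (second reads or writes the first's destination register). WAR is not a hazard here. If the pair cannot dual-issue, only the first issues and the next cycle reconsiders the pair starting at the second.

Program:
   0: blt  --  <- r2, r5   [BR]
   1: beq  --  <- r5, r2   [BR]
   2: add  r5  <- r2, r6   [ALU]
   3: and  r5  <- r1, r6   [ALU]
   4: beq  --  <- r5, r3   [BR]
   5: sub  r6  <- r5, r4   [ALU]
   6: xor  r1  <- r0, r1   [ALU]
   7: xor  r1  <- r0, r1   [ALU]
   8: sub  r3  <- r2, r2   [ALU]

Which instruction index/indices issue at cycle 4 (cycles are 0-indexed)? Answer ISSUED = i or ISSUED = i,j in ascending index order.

[0] i0  blt  -- no-port BR/BR
[1] i1+i2  beq;add  -- dual
[2] i3  and  -- RAW r5
[3] i4+i5  beq;sub  -- dual
[4] i6  xor  -- RAW+WAW r1
[5] i7+i8  xor;sub  -- dual

ISSUED = 6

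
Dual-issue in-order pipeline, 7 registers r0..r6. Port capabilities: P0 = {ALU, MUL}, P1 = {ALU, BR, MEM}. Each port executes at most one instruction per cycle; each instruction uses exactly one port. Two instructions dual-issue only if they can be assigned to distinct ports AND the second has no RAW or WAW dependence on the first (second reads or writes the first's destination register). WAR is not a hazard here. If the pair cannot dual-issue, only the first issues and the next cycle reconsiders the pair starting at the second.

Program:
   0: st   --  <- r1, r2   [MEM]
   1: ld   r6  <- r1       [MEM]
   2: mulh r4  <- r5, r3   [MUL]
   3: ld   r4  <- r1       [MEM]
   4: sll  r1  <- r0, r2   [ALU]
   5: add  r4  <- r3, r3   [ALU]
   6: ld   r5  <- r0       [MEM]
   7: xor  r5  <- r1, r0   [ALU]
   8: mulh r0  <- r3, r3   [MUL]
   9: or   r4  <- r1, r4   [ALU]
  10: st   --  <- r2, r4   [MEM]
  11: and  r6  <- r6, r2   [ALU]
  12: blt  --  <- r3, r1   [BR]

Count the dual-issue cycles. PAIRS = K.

[0] i0  st.MEM  -- no-port MEM/MEM
[1] i1&i2  ld.MEM;mulh.MUL  -- pair
[2] i3&i4  ld.MEM;sll.ALU  -- pair
[3] i5&i6  add.ALU;ld.MEM  -- pair
[4] i7&i8  xor.ALU;mulh.MUL  -- pair
[5] i9  or.ALU  -- RAW r4
[6] i10&i11  st.MEM;and.ALU  -- pair
[7] i12  blt.BR  -- tail

PAIRS = 5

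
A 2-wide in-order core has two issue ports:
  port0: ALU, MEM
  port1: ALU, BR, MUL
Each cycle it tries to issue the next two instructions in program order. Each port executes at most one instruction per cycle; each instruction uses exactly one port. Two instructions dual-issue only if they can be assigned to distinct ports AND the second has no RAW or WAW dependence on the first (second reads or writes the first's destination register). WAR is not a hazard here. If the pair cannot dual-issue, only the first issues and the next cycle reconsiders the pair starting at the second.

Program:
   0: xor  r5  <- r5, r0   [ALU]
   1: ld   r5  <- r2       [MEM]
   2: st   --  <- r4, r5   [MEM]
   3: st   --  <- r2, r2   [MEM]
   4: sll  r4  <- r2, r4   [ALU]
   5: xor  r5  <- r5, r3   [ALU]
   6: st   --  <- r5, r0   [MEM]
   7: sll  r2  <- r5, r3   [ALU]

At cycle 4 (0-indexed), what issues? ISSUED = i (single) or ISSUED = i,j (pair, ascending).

  cy0 -> i0 (xor) WAW r5
  cy1 -> i1 (ld) no-port MEM/MEM
  cy2 -> i2 (st) no-port MEM/MEM
  cy3 -> i3/i4 (st/sll) 2-wide
  cy4 -> i5 (xor) RAW r5
  cy5 -> i6/i7 (st/sll) 2-wide

ISSUED = 5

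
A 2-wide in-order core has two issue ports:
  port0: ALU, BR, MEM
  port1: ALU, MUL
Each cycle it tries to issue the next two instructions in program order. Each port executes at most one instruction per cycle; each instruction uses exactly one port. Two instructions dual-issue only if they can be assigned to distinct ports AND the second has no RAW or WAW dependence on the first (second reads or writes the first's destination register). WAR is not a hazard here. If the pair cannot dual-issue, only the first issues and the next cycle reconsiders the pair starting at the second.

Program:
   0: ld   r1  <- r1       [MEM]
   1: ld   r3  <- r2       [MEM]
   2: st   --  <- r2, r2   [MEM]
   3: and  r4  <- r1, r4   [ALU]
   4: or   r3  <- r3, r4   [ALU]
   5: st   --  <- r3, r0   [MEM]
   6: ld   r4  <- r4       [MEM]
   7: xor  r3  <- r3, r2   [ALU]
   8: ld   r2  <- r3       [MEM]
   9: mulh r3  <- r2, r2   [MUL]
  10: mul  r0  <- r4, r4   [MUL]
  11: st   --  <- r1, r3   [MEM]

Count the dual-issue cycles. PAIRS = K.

  cy0 -> i0 (ld) no-port MEM/MEM
  cy1 -> i1 (ld) no-port MEM/MEM
  cy2 -> i2+i3 (st;and) 2-wide
  cy3 -> i4 (or) RAW r3
  cy4 -> i5 (st) no-port MEM/MEM
  cy5 -> i6+i7 (ld;xor) 2-wide
  cy6 -> i8 (ld) RAW r2
  cy7 -> i9 (mulh) no-port MUL/MUL
  cy8 -> i10+i11 (mul;st) 2-wide

PAIRS = 3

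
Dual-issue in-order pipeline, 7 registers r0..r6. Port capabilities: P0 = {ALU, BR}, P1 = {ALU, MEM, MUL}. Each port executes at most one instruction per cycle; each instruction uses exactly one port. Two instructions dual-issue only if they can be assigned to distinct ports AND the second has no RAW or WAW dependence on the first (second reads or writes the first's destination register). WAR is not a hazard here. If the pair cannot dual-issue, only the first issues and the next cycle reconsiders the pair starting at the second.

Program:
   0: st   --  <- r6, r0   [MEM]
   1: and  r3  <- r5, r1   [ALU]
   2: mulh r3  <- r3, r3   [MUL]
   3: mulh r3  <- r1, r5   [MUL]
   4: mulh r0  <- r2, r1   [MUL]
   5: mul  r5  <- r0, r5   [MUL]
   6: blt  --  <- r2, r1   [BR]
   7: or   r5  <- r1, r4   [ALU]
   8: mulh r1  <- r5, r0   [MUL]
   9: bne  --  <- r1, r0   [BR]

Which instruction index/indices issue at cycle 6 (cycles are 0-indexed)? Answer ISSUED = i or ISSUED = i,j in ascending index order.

ISSUED = 8

#0 head=0: st.MEM+and.ALU i0/i1 pair
#1 head=2: mulh.MUL i2 no-port MUL/MUL
#2 head=3: mulh.MUL i3 no-port MUL/MUL
#3 head=4: mulh.MUL i4 no-port MUL/MUL
#4 head=5: mul.MUL+blt.BR i5/i6 pair
#5 head=7: or.ALU i7 RAW r5
#6 head=8: mulh.MUL i8 RAW r1
#7 head=9: bne.BR i9 tail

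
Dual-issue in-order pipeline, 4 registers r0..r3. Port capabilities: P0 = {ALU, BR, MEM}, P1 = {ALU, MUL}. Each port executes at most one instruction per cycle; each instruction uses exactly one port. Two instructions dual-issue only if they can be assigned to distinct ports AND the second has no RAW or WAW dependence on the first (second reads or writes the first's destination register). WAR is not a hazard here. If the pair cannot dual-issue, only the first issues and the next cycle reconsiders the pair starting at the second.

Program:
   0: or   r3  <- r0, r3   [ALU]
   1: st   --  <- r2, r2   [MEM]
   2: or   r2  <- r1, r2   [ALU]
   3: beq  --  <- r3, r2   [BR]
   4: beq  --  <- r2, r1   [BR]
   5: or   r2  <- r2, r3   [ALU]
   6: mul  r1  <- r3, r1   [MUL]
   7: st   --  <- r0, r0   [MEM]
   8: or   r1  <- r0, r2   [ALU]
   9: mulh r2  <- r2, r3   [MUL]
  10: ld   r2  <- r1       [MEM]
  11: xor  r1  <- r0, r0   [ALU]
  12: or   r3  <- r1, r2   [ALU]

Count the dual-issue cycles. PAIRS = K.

[0] i0,i1  or.ALU/st.MEM  -- pair
[1] i2  or.ALU  -- RAW r2
[2] i3  beq.BR  -- no-port BR/BR
[3] i4,i5  beq.BR/or.ALU  -- pair
[4] i6,i7  mul.MUL/st.MEM  -- pair
[5] i8,i9  or.ALU/mulh.MUL  -- pair
[6] i10,i11  ld.MEM/xor.ALU  -- pair
[7] i12  or.ALU  -- tail

PAIRS = 5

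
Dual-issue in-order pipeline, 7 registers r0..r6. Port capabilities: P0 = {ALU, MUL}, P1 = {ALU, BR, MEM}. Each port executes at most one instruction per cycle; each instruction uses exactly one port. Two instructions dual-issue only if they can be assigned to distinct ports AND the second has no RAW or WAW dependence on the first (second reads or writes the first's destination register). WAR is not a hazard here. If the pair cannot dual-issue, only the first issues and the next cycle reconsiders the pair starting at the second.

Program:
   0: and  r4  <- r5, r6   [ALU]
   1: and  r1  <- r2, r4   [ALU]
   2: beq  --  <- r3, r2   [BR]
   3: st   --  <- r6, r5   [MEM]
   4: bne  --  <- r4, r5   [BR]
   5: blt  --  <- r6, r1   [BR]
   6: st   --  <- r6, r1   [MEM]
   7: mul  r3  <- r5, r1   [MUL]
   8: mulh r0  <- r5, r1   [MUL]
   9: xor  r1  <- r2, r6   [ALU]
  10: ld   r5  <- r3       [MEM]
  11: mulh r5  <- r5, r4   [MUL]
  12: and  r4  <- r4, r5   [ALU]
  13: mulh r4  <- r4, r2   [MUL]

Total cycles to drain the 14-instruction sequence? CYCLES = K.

CYCLES = 11

[0] i0  and.ALU  -- RAW r4
[1] i1,i2  and.ALU/beq.BR  -- pair
[2] i3  st.MEM  -- no-port MEM/BR
[3] i4  bne.BR  -- no-port BR/BR
[4] i5  blt.BR  -- no-port BR/MEM
[5] i6,i7  st.MEM/mul.MUL  -- pair
[6] i8,i9  mulh.MUL/xor.ALU  -- pair
[7] i10  ld.MEM  -- RAW+WAW r5
[8] i11  mulh.MUL  -- RAW r5
[9] i12  and.ALU  -- RAW+WAW r4
[10] i13  mulh.MUL  -- tail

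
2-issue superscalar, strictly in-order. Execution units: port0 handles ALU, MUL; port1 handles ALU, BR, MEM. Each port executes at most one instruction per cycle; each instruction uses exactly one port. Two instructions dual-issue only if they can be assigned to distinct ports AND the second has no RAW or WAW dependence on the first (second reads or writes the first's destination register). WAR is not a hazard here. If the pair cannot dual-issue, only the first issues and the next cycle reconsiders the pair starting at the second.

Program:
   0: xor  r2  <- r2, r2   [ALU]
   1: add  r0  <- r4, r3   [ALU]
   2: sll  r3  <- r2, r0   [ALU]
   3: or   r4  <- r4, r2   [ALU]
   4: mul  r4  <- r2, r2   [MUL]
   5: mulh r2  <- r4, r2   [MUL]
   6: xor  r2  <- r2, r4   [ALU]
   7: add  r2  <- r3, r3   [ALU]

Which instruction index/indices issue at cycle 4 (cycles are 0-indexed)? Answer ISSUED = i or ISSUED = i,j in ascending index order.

t=0 i0+i1:xor/add ; pair
t=1 i2+i3:sll/or ; pair
t=2 i4:mul ; no-port MUL/MUL
t=3 i5:mulh ; RAW+WAW r2
t=4 i6:xor ; WAW r2
t=5 i7:add ; tail

ISSUED = 6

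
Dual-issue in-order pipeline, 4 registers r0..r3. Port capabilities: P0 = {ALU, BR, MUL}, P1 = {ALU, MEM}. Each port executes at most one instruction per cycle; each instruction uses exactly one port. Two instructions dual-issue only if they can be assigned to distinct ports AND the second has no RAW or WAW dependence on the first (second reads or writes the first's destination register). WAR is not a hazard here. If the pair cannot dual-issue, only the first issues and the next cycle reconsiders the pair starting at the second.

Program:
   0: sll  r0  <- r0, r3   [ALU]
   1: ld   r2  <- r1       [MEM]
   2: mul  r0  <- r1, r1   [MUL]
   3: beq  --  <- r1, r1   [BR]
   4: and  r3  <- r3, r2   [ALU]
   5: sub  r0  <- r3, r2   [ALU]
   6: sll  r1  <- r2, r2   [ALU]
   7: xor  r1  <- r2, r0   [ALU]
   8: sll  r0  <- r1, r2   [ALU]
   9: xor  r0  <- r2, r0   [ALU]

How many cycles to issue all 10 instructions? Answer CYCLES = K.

CYCLES = 7

0. sll;ld @i0+i1  | pair
1. mul @i2  | no-port MUL/BR
2. beq;and @i3+i4  | pair
3. sub;sll @i5+i6  | pair
4. xor @i7  | RAW r1
5. sll @i8  | RAW+WAW r0
6. xor @i9  | tail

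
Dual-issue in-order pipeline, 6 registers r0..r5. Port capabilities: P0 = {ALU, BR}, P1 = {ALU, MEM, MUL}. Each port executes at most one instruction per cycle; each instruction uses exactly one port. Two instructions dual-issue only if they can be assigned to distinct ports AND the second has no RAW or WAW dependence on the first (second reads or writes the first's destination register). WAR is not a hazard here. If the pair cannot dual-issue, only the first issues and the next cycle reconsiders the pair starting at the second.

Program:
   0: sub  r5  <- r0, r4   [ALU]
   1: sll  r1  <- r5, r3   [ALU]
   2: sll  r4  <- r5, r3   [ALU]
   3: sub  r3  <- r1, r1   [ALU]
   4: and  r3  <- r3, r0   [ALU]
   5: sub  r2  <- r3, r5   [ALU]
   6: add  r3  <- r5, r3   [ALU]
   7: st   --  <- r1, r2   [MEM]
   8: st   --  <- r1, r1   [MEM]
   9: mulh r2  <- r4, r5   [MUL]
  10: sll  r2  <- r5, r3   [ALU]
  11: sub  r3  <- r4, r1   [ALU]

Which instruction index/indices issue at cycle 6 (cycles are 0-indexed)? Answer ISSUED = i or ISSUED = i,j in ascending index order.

t=0 i0:sub ; RAW r5
t=1 i1,i2:sll/sll ; dual
t=2 i3:sub ; RAW+WAW r3
t=3 i4:and ; RAW r3
t=4 i5,i6:sub/add ; dual
t=5 i7:st ; no-port MEM/MEM
t=6 i8:st ; no-port MEM/MUL
t=7 i9:mulh ; WAW r2
t=8 i10,i11:sll/sub ; dual

ISSUED = 8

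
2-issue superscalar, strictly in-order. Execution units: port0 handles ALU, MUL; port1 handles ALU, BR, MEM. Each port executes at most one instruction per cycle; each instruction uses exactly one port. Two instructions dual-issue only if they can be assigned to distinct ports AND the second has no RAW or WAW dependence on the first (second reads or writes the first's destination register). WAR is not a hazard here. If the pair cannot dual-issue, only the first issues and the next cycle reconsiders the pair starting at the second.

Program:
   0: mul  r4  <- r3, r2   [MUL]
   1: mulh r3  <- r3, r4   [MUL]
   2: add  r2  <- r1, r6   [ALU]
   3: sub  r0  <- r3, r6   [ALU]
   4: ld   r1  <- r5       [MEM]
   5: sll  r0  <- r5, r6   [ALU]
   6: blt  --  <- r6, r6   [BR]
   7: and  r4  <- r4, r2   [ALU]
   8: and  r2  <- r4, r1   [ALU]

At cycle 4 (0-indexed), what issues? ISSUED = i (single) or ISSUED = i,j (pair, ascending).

ISSUED = 7

c0: i0 mul  no-port MUL/MUL
c1: i1/i2 mulh add  2-wide
c2: i3/i4 sub ld  2-wide
c3: i5/i6 sll blt  2-wide
c4: i7 and  RAW r4
c5: i8 and  tail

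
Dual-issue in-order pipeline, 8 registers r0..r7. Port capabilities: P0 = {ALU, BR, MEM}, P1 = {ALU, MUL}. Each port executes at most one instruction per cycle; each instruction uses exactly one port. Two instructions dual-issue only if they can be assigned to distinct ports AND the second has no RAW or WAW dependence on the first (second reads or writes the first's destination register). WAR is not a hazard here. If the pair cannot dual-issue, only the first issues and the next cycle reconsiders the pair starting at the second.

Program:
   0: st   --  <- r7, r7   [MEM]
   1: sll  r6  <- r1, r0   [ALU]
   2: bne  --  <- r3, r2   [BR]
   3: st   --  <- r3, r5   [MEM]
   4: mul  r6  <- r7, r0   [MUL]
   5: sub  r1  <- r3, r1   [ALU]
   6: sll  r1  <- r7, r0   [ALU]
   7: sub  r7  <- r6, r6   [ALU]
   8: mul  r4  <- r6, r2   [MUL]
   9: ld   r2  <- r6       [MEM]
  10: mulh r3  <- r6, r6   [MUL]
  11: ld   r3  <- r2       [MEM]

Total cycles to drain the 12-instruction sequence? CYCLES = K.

c0: i0/i1 st.MEM sll.ALU  2-wide
c1: i2 bne.BR  no-port BR/MEM
c2: i3/i4 st.MEM mul.MUL  2-wide
c3: i5 sub.ALU  WAW r1
c4: i6/i7 sll.ALU sub.ALU  2-wide
c5: i8/i9 mul.MUL ld.MEM  2-wide
c6: i10 mulh.MUL  WAW r3
c7: i11 ld.MEM  tail

CYCLES = 8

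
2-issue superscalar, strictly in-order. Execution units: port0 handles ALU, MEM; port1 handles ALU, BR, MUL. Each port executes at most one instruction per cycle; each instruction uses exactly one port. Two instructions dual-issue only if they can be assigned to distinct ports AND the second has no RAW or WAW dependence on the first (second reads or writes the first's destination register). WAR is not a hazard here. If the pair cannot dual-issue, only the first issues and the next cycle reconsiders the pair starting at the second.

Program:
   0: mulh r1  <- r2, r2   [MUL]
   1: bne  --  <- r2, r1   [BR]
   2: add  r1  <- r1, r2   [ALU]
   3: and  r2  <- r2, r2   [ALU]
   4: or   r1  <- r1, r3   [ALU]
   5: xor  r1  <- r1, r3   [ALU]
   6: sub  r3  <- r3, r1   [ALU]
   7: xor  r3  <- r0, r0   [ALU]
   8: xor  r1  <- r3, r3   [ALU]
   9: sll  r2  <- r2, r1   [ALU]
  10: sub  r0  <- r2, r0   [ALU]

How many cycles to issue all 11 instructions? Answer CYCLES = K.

#0 head=0: mulh i0 no-port MUL/BR
#1 head=1: bne+add i1/i2 2-wide
#2 head=3: and+or i3/i4 2-wide
#3 head=5: xor i5 RAW r1
#4 head=6: sub i6 WAW r3
#5 head=7: xor i7 RAW r3
#6 head=8: xor i8 RAW r1
#7 head=9: sll i9 RAW r2
#8 head=10: sub i10 tail

CYCLES = 9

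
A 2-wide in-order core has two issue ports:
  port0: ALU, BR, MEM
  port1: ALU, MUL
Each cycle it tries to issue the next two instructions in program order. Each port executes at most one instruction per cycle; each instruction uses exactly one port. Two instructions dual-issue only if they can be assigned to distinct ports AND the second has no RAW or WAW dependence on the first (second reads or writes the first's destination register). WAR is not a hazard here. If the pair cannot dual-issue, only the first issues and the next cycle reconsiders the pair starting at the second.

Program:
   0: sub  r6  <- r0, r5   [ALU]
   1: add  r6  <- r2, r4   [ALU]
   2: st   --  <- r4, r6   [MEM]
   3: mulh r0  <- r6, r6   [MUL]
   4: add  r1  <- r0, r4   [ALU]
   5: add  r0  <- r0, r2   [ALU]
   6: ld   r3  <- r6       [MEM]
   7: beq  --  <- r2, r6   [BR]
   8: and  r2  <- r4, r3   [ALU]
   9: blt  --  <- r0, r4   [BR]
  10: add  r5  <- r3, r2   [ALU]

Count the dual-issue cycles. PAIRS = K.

c0: i0 sub  WAW r6
c1: i1 add  RAW r6
c2: i2,i3 st/mulh  pair
c3: i4,i5 add/add  pair
c4: i6 ld  no-port MEM/BR
c5: i7,i8 beq/and  pair
c6: i9,i10 blt/add  pair

PAIRS = 4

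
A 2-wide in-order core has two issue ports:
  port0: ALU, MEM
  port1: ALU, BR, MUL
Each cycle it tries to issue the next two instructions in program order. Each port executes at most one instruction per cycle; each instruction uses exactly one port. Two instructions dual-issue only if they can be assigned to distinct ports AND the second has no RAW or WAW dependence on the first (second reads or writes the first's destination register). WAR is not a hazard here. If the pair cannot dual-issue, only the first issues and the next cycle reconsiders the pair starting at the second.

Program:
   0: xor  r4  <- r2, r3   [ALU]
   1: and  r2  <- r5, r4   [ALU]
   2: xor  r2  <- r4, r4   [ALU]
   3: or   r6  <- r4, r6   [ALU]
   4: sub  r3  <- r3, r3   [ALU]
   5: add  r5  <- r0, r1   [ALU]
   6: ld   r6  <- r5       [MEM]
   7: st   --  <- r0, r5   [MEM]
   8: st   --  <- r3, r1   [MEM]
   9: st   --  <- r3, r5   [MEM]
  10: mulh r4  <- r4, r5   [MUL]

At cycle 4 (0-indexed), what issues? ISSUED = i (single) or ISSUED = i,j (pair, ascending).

  cy0 -> i0 (xor) RAW r4
  cy1 -> i1 (and) WAW r2
  cy2 -> i2,i3 (xor+or) pair
  cy3 -> i4,i5 (sub+add) pair
  cy4 -> i6 (ld) no-port MEM/MEM
  cy5 -> i7 (st) no-port MEM/MEM
  cy6 -> i8 (st) no-port MEM/MEM
  cy7 -> i9,i10 (st+mulh) pair

ISSUED = 6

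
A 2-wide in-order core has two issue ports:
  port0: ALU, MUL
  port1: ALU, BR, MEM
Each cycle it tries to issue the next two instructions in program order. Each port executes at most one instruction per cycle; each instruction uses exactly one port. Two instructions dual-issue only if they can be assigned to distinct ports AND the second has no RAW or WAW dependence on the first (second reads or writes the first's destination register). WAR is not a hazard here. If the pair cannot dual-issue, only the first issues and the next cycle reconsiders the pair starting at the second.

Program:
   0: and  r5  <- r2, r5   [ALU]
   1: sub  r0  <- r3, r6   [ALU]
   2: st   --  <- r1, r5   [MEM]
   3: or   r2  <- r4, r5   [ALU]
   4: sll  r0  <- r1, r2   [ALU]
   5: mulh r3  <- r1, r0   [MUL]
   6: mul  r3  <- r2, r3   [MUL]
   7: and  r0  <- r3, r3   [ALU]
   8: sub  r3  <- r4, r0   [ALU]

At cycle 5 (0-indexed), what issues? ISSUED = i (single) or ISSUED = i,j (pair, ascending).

#0 head=0: and.ALU sub.ALU i0+i1 dual
#1 head=2: st.MEM or.ALU i2+i3 dual
#2 head=4: sll.ALU i4 RAW r0
#3 head=5: mulh.MUL i5 no-port MUL/MUL
#4 head=6: mul.MUL i6 RAW r3
#5 head=7: and.ALU i7 RAW r0
#6 head=8: sub.ALU i8 tail

ISSUED = 7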